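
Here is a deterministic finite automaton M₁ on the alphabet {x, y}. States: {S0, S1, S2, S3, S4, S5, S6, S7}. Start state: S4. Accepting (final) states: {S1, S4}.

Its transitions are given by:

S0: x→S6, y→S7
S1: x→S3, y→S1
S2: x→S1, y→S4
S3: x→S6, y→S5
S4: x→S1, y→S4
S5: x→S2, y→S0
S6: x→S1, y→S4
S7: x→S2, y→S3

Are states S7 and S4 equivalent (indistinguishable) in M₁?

All states are reachable from the start state.
Initial partition by acceptance: {S1,S4} | {S0,S2,S3,S5,S6,S7}.
Refine {S1,S4} on symbol x: members go to different blocks, giving {S1} and {S4}.
Split {S0,S2,S3,S5,S6,S7} by δ(·,x) → {S0,S3,S5,S7} and {S2,S6}.
The partition is now stable with 4 blocks: {S1} | {S0,S3,S5,S7} | {S4} | {S2,S6}.
S7 and S4 end up in different blocks, so they are distinguishable. For instance, the string 'ε' is accepted from only S4.

No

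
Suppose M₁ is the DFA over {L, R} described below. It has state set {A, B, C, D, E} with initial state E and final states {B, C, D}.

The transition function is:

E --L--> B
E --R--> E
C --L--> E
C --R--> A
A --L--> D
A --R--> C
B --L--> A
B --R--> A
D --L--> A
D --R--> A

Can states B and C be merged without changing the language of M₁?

Every state is reachable, so we keep all 5.
Initial partition by acceptance: {B,C,D} | {A,E}.
Split {A,E} by δ(·,R) → {A} and {E}.
Split {B,C,D} by δ(·,L) → {B,D} and {C}.
The partition is now stable with 4 blocks: {B,D} | {A} | {E} | {C}.
B and C end up in different blocks, so they are distinguishable. For instance, the string 'LR' is accepted from only B.

No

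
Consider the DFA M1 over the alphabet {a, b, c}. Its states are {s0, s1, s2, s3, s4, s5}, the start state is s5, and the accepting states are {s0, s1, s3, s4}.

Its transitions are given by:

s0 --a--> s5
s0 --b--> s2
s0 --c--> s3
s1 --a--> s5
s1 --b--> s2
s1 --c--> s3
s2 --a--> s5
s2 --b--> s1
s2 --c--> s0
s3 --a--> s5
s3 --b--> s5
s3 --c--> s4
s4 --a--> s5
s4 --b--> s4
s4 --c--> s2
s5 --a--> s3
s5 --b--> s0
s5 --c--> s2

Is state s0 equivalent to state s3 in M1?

All states are reachable from the start state.
P0 = {s0,s1,s3,s4} | {s2,s5}.
Split {s0,s1,s3,s4} by δ(·,b) → {s0,s1,s3} and {s4}.
Split {s0,s1,s3} by δ(·,c) → {s0,s1} and {s3}.
Refine {s2,s5} on symbol a: members go to different blocks, giving {s2} and {s5}.
The partition is now stable with 5 blocks: {s0,s1} | {s2} | {s4} | {s3} | {s5}.
s0 and s3 end up in different blocks, so they are distinguishable. For instance, the string 'ba' is accepted from only s3.

No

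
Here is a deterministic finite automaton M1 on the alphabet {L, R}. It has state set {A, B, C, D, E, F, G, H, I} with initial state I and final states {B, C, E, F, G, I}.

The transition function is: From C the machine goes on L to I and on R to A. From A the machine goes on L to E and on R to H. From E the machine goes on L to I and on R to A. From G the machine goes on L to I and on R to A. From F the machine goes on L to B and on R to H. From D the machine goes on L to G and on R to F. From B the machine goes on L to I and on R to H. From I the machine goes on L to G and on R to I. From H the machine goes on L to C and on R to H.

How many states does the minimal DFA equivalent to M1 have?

3

States {B,D,F} cannot be reached from the start state, so discard them.
P0 = {C,E,G,I} | {A,H}.
On input R, block {C,E,G,I} splits into {C,E,G} and {I}.
Stable partition: {C,E,G} | {A,H} | {I} — 3 equivalence classes.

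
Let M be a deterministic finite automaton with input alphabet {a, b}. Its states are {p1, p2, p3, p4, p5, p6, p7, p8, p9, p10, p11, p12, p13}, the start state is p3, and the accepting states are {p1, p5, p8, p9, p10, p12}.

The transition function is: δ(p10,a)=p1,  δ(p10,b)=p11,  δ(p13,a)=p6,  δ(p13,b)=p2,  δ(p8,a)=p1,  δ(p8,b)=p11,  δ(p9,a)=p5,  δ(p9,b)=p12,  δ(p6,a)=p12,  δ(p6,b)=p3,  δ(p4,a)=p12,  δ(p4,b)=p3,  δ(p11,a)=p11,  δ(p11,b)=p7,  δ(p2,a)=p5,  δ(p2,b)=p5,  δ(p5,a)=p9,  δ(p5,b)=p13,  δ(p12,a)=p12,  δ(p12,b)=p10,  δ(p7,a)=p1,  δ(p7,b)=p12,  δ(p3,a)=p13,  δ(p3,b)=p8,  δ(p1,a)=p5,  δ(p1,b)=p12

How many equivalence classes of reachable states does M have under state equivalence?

Reachable states from the start: {p1,p2,p3,p5,p6,p7,p8,p9,p10,p11,p12,p13}. Unreachable: {p4} — drop them.
P0 = {p1,p5,p8,p9,p10,p12} | {p2,p3,p6,p7,p11,p13}.
Refine {p1,p5,p8,p9,p10,p12} on symbol b: members go to different blocks, giving {p1,p9,p12} and {p5,p8,p10}.
Refine {p1,p9,p12} on symbol a: members go to different blocks, giving {p1,p9} and {p12}.
Refine {p2,p3,p6,p7,p11,p13} on symbol a: members go to different blocks, giving {p3,p11,p13} and {p2} and {p6} and {p7}.
Split {p3,p11,p13} by δ(·,a) → {p3,p11} and {p13}.
Split {p3,p11} by δ(·,a) → {p3} and {p11}.
Refine {p5,p8,p10} on symbol b: members go to different blocks, giving {p8,p10} and {p5}.
The partition is now stable with 10 blocks: {p1,p9} | {p3} | {p8,p10} | {p12} | {p2} | {p6} | {p7} | {p13} | {p11} | {p5}.

10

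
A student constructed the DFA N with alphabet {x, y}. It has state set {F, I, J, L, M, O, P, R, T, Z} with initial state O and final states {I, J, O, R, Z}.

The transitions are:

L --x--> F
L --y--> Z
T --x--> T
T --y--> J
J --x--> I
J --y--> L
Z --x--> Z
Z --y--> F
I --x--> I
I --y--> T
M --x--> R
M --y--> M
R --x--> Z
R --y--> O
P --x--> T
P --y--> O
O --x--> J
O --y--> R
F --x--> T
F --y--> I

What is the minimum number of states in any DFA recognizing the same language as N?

First remove the unreachable states {M,P}; 8 states remain.
P0 = {I,J,O,R,Z} | {F,L,T}.
Split {I,J,O,R,Z} by δ(·,y) → {I,J,Z} and {O,R}.
No further refinement is possible. Final partition (3 blocks): {I,J,Z} | {F,L,T} | {O,R}.

3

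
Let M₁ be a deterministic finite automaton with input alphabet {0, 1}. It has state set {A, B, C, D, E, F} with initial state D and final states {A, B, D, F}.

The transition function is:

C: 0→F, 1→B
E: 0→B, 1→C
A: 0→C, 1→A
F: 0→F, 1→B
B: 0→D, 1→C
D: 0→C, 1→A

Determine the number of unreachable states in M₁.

1

No path from D leads to E; the other 5 states are all reachable.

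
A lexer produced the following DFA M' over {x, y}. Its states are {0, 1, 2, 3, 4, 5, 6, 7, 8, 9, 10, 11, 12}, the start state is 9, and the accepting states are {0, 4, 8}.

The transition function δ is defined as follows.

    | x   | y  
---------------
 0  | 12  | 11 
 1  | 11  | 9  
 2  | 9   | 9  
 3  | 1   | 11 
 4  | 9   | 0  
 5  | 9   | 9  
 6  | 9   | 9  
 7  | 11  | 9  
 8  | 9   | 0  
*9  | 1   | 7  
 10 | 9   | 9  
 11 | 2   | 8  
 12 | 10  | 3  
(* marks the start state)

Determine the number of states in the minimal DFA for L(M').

Reachable states from the start: {0,1,2,3,7,8,9,10,11,12}. Unreachable: {4,5,6} — drop them.
P0 = {0,8} | {1,2,3,7,9,10,11,12}.
Split {0,8} by δ(·,y) → {0} and {8}.
Split {1,2,3,7,9,10,11,12} by δ(·,y) → {1,2,3,7,9,10,12} and {11}.
On input x, block {1,2,3,7,9,10,12} splits into {2,3,9,10,12} and {1,7}.
Refine {2,3,9,10,12} on symbol x: members go to different blocks, giving {2,10,12} and {3,9}.
On input x, block {2,10,12} splits into {2,10} and {12}.
Split {3,9} by δ(·,y) → {3} and {9}.
Stable partition: {0} | {2,10} | {8} | {11} | {1,7} | {3} | {12} | {9} — 8 equivalence classes.

8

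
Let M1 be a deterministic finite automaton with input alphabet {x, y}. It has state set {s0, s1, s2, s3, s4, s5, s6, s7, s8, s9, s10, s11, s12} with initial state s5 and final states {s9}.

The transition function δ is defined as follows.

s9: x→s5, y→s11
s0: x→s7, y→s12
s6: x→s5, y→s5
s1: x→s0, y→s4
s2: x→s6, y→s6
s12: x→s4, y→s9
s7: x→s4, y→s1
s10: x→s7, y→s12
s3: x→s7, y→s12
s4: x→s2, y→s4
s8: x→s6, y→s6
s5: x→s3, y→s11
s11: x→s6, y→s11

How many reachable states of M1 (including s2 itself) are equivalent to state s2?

First remove the unreachable states {s8,s10}; 11 states remain.
P0 = {s9} | {s0,s1,s2,s3,s4,s5,s6,s7,s11,s12}.
Refine {s0,s1,s2,s3,s4,s5,s6,s7,s11,s12} on symbol y: members go to different blocks, giving {s0,s1,s2,s3,s4,s5,s6,s7,s11} and {s12}.
Refine {s0,s1,s2,s3,s4,s5,s6,s7,s11} on symbol y: members go to different blocks, giving {s1,s2,s4,s5,s6,s7,s11} and {s0,s3}.
Split {s1,s2,s4,s5,s6,s7,s11} by δ(·,x) → {s2,s4,s6,s7,s11} and {s1,s5}.
Refine {s2,s4,s6,s7,s11} on symbol x: members go to different blocks, giving {s2,s4,s7,s11} and {s6}.
Split {s2,s4,s7,s11} by δ(·,x) → {s2,s11} and {s4,s7}.
Split {s2,s11} by δ(·,y) → {s2} and {s11}.
Split {s1,s5} by δ(·,y) → {s1} and {s5}.
Split {s4,s7} by δ(·,x) → {s4} and {s7}.
No further refinement is possible. Final partition (10 blocks): {s9} | {s2} | {s12} | {s0,s3} | {s1} | {s6} | {s4} | {s11} | {s5} | {s7}.
The equivalence class containing s2 is {s2}, of size 1.

1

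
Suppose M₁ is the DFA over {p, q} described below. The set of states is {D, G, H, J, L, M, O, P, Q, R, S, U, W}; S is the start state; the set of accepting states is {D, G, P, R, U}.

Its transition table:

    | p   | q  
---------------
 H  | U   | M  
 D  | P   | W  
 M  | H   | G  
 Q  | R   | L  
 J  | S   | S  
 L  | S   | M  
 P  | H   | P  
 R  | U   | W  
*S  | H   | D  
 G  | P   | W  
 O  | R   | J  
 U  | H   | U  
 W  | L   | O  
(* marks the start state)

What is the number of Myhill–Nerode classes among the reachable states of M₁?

7

Reachable states from the start: {D,G,H,J,L,M,O,P,R,S,U,W}. Unreachable: {Q} — drop them.
Initial partition by acceptance: {D,G,P,R,U} | {H,J,L,M,O,S,W}.
Split {D,G,P,R,U} by δ(·,p) → {D,G,R} and {P,U}.
Refine {H,J,L,M,O,S,W} on symbol p: members go to different blocks, giving {J,L,M,S,W} and {H} and {O}.
Refine {J,L,M,S,W} on symbol p: members go to different blocks, giving {J,L,W} and {M,S}.
On input p, block {J,L,W} splits into {J,L} and {W}.
The partition is now stable with 7 blocks: {D,G,R} | {J,L} | {P,U} | {H} | {O} | {M,S} | {W}.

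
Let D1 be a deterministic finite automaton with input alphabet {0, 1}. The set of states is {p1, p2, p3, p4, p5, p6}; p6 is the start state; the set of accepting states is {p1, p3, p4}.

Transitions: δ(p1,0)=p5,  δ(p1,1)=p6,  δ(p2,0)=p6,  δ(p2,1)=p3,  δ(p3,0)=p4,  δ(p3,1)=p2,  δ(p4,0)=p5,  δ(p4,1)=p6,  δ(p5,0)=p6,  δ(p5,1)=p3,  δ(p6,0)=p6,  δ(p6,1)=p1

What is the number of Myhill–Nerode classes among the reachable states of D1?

4

P0 = {p1,p3,p4} | {p2,p5,p6}.
On input 0, block {p1,p3,p4} splits into {p1,p4} and {p3}.
On input 1, block {p2,p5,p6} splits into {p2,p5} and {p6}.
No further refinement is possible. Final partition (4 blocks): {p1,p4} | {p2,p5} | {p3} | {p6}.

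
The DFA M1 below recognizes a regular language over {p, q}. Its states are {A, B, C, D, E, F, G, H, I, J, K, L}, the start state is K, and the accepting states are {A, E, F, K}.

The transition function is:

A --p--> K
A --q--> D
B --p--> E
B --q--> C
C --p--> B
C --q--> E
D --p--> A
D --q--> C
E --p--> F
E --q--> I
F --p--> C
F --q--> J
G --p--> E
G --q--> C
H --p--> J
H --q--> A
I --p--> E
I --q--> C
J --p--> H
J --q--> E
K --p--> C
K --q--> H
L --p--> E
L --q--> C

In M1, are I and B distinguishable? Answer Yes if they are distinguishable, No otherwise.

No

Reachable states from the start: {A,B,C,D,E,F,H,I,J,K}. Unreachable: {G,L} — drop them.
Initial partition by acceptance: {A,E,F,K} | {B,C,D,H,I,J}.
On input p, block {A,E,F,K} splits into {A,E} and {F,K}.
On input p, block {B,C,D,H,I,J} splits into {B,D,I} and {C,H,J}.
On input p, block {C,H,J} splits into {H,J} and {C}.
Stable partition: {A,E} | {B,D,I} | {F,K} | {H,J} | {C} — 5 equivalence classes.
I and B lie in the same block of the stable partition, so they are equivalent — no string distinguishes them.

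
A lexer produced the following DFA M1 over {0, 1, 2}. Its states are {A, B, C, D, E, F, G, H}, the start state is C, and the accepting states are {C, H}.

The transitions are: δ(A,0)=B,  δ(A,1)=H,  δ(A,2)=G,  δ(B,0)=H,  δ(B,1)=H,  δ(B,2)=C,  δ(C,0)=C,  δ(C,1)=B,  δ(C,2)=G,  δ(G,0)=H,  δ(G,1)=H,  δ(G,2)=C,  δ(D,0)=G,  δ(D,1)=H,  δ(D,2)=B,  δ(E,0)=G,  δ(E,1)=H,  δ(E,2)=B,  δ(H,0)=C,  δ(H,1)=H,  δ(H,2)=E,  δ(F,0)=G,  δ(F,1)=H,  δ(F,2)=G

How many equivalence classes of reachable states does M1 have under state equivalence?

First remove the unreachable states {A,D,F}; 5 states remain.
P0 = {C,H} | {B,E,G}.
On input 1, block {C,H} splits into {C} and {H}.
Refine {B,E,G} on symbol 0: members go to different blocks, giving {B,G} and {E}.
Stable partition: {C} | {B,G} | {H} | {E} — 4 equivalence classes.

4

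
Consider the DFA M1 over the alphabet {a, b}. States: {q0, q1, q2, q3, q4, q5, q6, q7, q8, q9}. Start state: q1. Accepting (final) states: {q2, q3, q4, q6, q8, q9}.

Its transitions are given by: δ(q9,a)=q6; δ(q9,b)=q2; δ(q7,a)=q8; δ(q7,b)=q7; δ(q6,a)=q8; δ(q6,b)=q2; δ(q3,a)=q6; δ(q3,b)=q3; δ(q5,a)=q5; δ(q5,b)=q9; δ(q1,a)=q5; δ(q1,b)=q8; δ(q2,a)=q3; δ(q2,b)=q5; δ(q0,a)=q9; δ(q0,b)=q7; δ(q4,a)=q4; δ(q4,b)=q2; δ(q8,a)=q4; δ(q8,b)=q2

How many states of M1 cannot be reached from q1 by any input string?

2

No path from q1 leads to q0, q7; the other 8 states are all reachable.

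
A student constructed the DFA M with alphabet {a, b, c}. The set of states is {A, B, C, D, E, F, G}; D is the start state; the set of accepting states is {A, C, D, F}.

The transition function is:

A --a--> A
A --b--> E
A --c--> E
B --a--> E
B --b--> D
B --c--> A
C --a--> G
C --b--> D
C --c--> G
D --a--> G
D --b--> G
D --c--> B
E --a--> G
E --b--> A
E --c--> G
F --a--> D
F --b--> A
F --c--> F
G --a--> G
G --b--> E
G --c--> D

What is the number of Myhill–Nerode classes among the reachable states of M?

Reachable states from the start: {A,B,D,E,G}. Unreachable: {C,F} — drop them.
Initial partition by acceptance: {A,D} | {B,E,G}.
Refine {A,D} on symbol a: members go to different blocks, giving {A} and {D}.
On input b, block {B,E,G} splits into {B} and {E} and {G}.
No further refinement is possible. Final partition (5 blocks): {A} | {B} | {D} | {E} | {G}.

5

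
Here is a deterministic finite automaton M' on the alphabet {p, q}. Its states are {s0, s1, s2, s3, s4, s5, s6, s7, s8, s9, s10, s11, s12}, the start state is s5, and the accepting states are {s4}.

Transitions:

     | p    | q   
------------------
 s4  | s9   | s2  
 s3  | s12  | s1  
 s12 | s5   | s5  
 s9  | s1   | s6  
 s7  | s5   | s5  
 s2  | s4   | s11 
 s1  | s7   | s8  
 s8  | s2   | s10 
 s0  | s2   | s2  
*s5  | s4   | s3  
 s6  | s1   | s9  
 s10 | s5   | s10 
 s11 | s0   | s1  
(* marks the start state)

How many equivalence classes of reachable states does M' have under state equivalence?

Every state is reachable, so we keep all 13.
Start with accepting vs non-accepting: {s4} | {s0,s1,s2,s3,s5,s6,s7,s8,s9,s10,s11,s12}.
On input p, block {s0,s1,s2,s3,s5,s6,s7,s8,s9,s10,s11,s12} splits into {s0,s1,s3,s6,s7,s8,s9,s10,s11,s12} and {s2,s5}.
Split {s0,s1,s3,s6,s7,s8,s9,s10,s11,s12} by δ(·,p) → {s0,s7,s8,s10,s12} and {s1,s3,s6,s9,s11}.
Split {s0,s7,s8,s10,s12} by δ(·,q) → {s0,s7,s12} and {s8,s10}.
Refine {s1,s3,s6,s9,s11} on symbol p: members go to different blocks, giving {s1,s3,s11} and {s6,s9}.
On input q, block {s1,s3,s11} splits into {s3,s11} and {s1}.
The partition is now stable with 7 blocks: {s4} | {s0,s7,s12} | {s2,s5} | {s3,s11} | {s8,s10} | {s6,s9} | {s1}.

7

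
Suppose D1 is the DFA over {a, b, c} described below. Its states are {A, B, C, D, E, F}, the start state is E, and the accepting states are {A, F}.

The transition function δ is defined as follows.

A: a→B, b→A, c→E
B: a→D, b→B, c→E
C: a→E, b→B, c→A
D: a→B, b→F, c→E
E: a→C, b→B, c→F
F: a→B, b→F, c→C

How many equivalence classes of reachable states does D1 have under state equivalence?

P0 = {A,F} | {B,C,D,E}.
Refine {B,C,D,E} on symbol b: members go to different blocks, giving {B,C,E} and {D}.
Split {B,C,E} by δ(·,a) → {C,E} and {B}.
Stable partition: {A,F} | {C,E} | {D} | {B} — 4 equivalence classes.

4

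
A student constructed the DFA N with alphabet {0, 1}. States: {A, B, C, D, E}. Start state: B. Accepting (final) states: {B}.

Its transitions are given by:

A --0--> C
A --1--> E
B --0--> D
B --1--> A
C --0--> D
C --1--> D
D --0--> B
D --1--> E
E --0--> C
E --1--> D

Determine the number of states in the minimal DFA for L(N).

5

Every state is reachable, so we keep all 5.
P0 = {B} | {A,C,D,E}.
Split {A,C,D,E} by δ(·,0) → {A,C,E} and {D}.
Split {A,C,E} by δ(·,0) → {A,E} and {C}.
On input 1, block {A,E} splits into {A} and {E}.
No further refinement is possible. Final partition (5 blocks): {B} | {A} | {D} | {C} | {E}.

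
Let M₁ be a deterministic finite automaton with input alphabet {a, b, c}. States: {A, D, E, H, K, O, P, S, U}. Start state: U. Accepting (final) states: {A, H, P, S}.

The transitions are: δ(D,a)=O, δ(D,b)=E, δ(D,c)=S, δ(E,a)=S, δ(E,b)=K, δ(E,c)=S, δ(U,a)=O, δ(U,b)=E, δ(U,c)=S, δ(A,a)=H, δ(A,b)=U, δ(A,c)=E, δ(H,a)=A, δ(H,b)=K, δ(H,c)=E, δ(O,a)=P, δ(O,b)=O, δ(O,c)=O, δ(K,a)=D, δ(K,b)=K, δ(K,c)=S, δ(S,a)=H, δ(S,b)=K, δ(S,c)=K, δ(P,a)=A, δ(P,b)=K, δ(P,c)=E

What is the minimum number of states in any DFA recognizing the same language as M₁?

Start with accepting vs non-accepting: {A,H,P,S} | {D,E,K,O,U}.
Refine {D,E,K,O,U} on symbol a: members go to different blocks, giving {D,K,U} and {E,O}.
Refine {A,H,P,S} on symbol c: members go to different blocks, giving {A,H,P} and {S}.
On input a, block {D,K,U} splits into {D,U} and {K}.
On input b, block {A,H,P} splits into {H,P} and {A}.
Split {E,O} by δ(·,a) → {E} and {O}.
The partition is now stable with 7 blocks: {H,P} | {D,U} | {E} | {S} | {K} | {A} | {O}.

7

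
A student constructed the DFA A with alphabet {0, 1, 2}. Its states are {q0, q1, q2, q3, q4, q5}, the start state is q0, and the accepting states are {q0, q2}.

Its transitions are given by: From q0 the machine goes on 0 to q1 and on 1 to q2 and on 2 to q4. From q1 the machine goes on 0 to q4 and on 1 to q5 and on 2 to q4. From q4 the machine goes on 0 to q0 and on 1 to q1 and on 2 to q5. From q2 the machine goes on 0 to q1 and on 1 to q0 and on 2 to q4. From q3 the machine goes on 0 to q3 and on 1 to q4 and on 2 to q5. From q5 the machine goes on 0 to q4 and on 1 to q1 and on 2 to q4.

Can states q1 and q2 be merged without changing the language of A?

No

First remove the unreachable states {q3}; 5 states remain.
Start with accepting vs non-accepting: {q0,q2} | {q1,q4,q5}.
Refine {q1,q4,q5} on symbol 0: members go to different blocks, giving {q1,q5} and {q4}.
No further refinement is possible. Final partition (3 blocks): {q0,q2} | {q1,q5} | {q4}.
q1 and q2 end up in different blocks, so they are distinguishable. For instance, the string 'ε' is accepted from only q2.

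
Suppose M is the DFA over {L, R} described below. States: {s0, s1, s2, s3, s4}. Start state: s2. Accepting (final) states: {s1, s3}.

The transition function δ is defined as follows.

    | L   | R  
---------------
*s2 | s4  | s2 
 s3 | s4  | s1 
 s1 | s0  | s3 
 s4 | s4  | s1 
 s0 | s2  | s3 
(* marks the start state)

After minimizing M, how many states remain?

5

P0 = {s1,s3} | {s0,s2,s4}.
Split {s0,s2,s4} by δ(·,R) → {s0,s4} and {s2}.
Refine {s0,s4} on symbol L: members go to different blocks, giving {s0} and {s4}.
On input L, block {s1,s3} splits into {s1} and {s3}.
The partition is now stable with 5 blocks: {s1} | {s0} | {s2} | {s4} | {s3}.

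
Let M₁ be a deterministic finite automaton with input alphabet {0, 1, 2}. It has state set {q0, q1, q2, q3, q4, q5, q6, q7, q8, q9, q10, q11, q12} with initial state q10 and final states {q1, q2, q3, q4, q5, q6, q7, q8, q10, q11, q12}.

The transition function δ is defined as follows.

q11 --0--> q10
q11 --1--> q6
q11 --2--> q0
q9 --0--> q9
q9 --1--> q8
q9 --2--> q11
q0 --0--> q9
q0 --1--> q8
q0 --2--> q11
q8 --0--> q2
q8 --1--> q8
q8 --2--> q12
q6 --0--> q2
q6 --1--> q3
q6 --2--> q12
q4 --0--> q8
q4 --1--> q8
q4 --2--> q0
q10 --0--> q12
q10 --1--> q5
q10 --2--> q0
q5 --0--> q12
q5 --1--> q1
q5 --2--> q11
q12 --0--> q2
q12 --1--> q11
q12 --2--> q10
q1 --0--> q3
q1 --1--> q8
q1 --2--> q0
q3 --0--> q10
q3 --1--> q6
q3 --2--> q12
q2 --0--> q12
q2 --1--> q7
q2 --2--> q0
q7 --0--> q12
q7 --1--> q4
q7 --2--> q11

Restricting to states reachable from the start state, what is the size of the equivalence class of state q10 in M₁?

Every state is reachable, so we keep all 13.
P0 = {q1,q2,q3,q4,q5,q6,q7,q8,q10,q11,q12} | {q0,q9}.
Refine {q1,q2,q3,q4,q5,q6,q7,q8,q10,q11,q12} on symbol 2: members go to different blocks, giving {q3,q5,q6,q7,q8,q12} and {q1,q2,q4,q10,q11}.
Refine {q3,q5,q6,q7,q8,q12} on symbol 0: members go to different blocks, giving {q3,q6,q8,q12} and {q5,q7}.
Refine {q3,q6,q8,q12} on symbol 1: members go to different blocks, giving {q3,q6,q8} and {q12}.
On input 0, block {q1,q2,q4,q10,q11} splits into {q1,q4} and {q2,q10} and {q11}.
Stable partition: {q3,q6,q8} | {q0,q9} | {q1,q4} | {q5,q7} | {q12} | {q2,q10} | {q11} — 7 equivalence classes.
State q10 belongs to the block {q2,q10}, which has 2 states.

2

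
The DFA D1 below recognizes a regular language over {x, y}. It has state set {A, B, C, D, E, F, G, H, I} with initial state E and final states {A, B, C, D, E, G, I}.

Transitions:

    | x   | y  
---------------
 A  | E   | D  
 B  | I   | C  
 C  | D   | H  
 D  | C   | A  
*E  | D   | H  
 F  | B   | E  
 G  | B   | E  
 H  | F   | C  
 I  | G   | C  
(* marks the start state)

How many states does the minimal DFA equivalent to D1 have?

5

Every state is reachable, so we keep all 9.
P0 = {A,B,C,D,E,G,I} | {F,H}.
Split {A,B,C,D,E,G,I} by δ(·,y) → {A,B,D,G,I} and {C,E}.
Split {A,B,D,G,I} by δ(·,x) → {B,G,I} and {A,D}.
On input x, block {F,H} splits into {F} and {H}.
The partition is now stable with 5 blocks: {B,G,I} | {F} | {C,E} | {A,D} | {H}.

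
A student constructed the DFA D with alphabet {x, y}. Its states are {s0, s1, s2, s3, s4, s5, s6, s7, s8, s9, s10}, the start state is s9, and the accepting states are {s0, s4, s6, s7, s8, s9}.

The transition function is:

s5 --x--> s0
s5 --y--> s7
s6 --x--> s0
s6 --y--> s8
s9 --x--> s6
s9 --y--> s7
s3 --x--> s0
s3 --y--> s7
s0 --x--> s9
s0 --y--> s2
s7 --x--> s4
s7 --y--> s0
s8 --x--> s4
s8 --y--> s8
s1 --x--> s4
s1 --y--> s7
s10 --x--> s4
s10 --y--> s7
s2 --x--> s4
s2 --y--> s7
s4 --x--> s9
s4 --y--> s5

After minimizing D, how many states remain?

5

States {s1,s3,s10} cannot be reached from the start state, so discard them.
Initial partition by acceptance: {s0,s4,s6,s7,s8,s9} | {s2,s5}.
Split {s0,s4,s6,s7,s8,s9} by δ(·,y) → {s6,s7,s8,s9} and {s0,s4}.
Refine {s6,s7,s8,s9} on symbol x: members go to different blocks, giving {s6,s7,s8} and {s9}.
Refine {s6,s7,s8} on symbol y: members go to different blocks, giving {s6,s8} and {s7}.
Stable partition: {s6,s8} | {s2,s5} | {s0,s4} | {s9} | {s7} — 5 equivalence classes.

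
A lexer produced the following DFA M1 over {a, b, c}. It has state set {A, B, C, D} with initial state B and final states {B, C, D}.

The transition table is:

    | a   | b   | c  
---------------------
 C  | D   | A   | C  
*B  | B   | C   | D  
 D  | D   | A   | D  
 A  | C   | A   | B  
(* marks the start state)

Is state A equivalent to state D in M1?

All states are reachable from the start state.
P0 = {B,C,D} | {A}.
Split {B,C,D} by δ(·,b) → {C,D} and {B}.
Stable partition: {C,D} | {A} | {B} — 3 equivalence classes.
A and D end up in different blocks, so they are distinguishable. For instance, the string 'ε' is accepted from only D.

No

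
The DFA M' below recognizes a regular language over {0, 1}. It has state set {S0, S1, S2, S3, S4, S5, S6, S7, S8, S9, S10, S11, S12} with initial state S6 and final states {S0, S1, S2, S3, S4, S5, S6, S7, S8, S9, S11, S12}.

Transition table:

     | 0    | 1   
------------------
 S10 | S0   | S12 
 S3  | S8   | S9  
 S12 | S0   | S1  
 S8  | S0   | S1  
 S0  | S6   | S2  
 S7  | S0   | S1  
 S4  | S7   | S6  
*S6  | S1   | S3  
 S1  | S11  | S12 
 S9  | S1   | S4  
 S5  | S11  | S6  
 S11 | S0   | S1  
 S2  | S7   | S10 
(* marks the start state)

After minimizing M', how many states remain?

7

First remove the unreachable states {S5}; 12 states remain.
Start with accepting vs non-accepting: {S0,S1,S2,S3,S4,S6,S7,S8,S9,S11,S12} | {S10}.
Refine {S0,S1,S2,S3,S4,S6,S7,S8,S9,S11,S12} on symbol 1: members go to different blocks, giving {S0,S1,S3,S4,S6,S7,S8,S9,S11,S12} and {S2}.
Refine {S0,S1,S3,S4,S6,S7,S8,S9,S11,S12} on symbol 1: members go to different blocks, giving {S1,S3,S4,S6,S7,S8,S9,S11,S12} and {S0}.
Split {S1,S3,S4,S6,S7,S8,S9,S11,S12} by δ(·,0) → {S1,S3,S4,S6,S9} and {S7,S8,S11,S12}.
On input 0, block {S1,S3,S4,S6,S9} splits into {S1,S3,S4} and {S6,S9}.
Split {S1,S3,S4} by δ(·,1) → {S3,S4} and {S1}.
The partition is now stable with 7 blocks: {S3,S4} | {S10} | {S2} | {S0} | {S7,S8,S11,S12} | {S6,S9} | {S1}.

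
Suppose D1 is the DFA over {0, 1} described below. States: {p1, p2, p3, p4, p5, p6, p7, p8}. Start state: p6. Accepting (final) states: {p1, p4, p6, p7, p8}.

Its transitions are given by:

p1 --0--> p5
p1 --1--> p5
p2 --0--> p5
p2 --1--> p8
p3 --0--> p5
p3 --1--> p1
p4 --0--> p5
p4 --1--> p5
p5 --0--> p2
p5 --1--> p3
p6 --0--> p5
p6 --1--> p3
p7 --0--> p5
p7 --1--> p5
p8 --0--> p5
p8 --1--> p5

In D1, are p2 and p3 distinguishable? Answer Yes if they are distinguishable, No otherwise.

No

States {p4,p7} cannot be reached from the start state, so discard them.
P0 = {p1,p6,p8} | {p2,p3,p5}.
On input 1, block {p2,p3,p5} splits into {p2,p3} and {p5}.
On input 1, block {p1,p6,p8} splits into {p1,p8} and {p6}.
No further refinement is possible. Final partition (4 blocks): {p1,p8} | {p2,p3} | {p5} | {p6}.
p2 and p3 lie in the same block of the stable partition, so they are equivalent — no string distinguishes them.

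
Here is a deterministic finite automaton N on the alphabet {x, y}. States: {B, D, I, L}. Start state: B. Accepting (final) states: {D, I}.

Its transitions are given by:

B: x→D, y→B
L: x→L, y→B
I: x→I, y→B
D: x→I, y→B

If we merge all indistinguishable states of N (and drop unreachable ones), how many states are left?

States {L} cannot be reached from the start state, so discard them.
Initial partition by acceptance: {D,I} | {B}.
Stable partition: {D,I} | {B} — 2 equivalence classes.

2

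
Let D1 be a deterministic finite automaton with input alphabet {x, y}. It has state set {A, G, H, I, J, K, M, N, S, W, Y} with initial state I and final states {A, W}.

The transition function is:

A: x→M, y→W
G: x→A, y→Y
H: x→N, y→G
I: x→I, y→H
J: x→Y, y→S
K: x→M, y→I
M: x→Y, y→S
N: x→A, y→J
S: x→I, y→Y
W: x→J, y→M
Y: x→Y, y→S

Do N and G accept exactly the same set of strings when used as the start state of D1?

Yes

States {K} cannot be reached from the start state, so discard them.
P0 = {A,W} | {G,H,I,J,M,N,S,Y}.
Refine {A,W} on symbol y: members go to different blocks, giving {W} and {A}.
On input x, block {G,H,I,J,M,N,S,Y} splits into {H,I,J,M,S,Y} and {G,N}.
Split {H,I,J,M,S,Y} by δ(·,x) → {I,J,M,S,Y} and {H}.
On input y, block {I,J,M,S,Y} splits into {J,M,S,Y} and {I}.
On input x, block {J,M,S,Y} splits into {J,M,Y} and {S}.
Stable partition: {W} | {J,M,Y} | {A} | {G,N} | {H} | {I} | {S} — 7 equivalence classes.
N and G lie in the same block of the stable partition, so they are equivalent — no string distinguishes them.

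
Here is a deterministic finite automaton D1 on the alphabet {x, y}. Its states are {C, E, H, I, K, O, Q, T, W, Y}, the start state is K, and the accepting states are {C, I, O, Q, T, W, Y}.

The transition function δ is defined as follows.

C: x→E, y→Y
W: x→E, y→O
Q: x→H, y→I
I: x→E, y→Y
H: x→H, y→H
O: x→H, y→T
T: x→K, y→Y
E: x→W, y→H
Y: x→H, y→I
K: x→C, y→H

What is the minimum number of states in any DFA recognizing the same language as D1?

4

States {Q} cannot be reached from the start state, so discard them.
Initial partition by acceptance: {C,I,O,T,W,Y} | {E,H,K}.
Refine {E,H,K} on symbol x: members go to different blocks, giving {E,K} and {H}.
Refine {C,I,O,T,W,Y} on symbol x: members go to different blocks, giving {C,I,T,W} and {O,Y}.
The partition is now stable with 4 blocks: {C,I,T,W} | {E,K} | {H} | {O,Y}.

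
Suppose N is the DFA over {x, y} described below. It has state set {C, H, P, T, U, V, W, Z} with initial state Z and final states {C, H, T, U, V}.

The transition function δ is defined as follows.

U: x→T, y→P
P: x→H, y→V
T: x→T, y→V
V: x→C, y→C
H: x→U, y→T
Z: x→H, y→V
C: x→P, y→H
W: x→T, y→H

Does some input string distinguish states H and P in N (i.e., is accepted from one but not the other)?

Yes

First remove the unreachable states {W}; 7 states remain.
P0 = {C,H,T,U,V} | {P,Z}.
Split {C,H,T,U,V} by δ(·,x) → {H,T,U,V} and {C}.
On input x, block {H,T,U,V} splits into {H,T,U} and {V}.
Refine {H,T,U} on symbol y: members go to different blocks, giving {T} and {U} and {H}.
No further refinement is possible. Final partition (6 blocks): {T} | {P,Z} | {C} | {V} | {U} | {H}.
H and P end up in different blocks, so they are distinguishable. For instance, the string 'ε' is accepted from only H.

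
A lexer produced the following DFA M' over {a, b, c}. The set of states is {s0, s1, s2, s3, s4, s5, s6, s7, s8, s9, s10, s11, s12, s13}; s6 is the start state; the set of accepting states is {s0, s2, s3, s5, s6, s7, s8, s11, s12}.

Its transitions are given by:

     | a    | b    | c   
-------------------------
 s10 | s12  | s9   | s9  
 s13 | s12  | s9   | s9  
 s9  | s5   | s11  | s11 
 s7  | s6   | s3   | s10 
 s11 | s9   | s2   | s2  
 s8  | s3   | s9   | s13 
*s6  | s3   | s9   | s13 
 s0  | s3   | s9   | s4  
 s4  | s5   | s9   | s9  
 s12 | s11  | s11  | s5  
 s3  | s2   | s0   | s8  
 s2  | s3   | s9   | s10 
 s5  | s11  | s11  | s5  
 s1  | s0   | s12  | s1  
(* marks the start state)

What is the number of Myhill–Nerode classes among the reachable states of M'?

States {s1,s7} cannot be reached from the start state, so discard them.
Start with accepting vs non-accepting: {s0,s2,s3,s5,s6,s8,s11,s12} | {s4,s9,s10,s13}.
On input a, block {s0,s2,s3,s5,s6,s8,s11,s12} splits into {s0,s2,s3,s5,s6,s8,s12} and {s11}.
On input a, block {s0,s2,s3,s5,s6,s8,s12} splits into {s0,s2,s3,s6,s8} and {s5,s12}.
Split {s0,s2,s3,s6,s8} by δ(·,b) → {s0,s2,s6,s8} and {s3}.
Refine {s4,s9,s10,s13} on symbol b: members go to different blocks, giving {s4,s10,s13} and {s9}.
Stable partition: {s0,s2,s6,s8} | {s4,s10,s13} | {s11} | {s5,s12} | {s3} | {s9} — 6 equivalence classes.

6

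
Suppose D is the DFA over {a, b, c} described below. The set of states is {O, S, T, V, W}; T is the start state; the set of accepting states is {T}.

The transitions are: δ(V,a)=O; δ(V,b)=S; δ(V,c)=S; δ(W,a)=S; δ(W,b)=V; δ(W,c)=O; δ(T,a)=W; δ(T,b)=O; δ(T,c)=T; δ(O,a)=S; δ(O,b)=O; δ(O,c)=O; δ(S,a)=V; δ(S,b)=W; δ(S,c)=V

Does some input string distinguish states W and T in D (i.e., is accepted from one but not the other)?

Yes

Every state is reachable, so we keep all 5.
P0 = {T} | {O,S,V,W}.
The partition is now stable with 2 blocks: {T} | {O,S,V,W}.
W and T end up in different blocks, so they are distinguishable. For instance, the string 'ε' is accepted from only T.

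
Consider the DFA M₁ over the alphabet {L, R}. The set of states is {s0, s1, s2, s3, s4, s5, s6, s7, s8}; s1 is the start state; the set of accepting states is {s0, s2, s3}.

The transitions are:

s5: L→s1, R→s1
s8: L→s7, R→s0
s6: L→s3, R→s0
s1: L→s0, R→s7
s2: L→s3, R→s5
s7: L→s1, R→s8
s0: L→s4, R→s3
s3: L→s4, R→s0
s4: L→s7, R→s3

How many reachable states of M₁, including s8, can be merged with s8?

First remove the unreachable states {s2,s5,s6}; 6 states remain.
P0 = {s0,s3} | {s1,s4,s7,s8}.
On input L, block {s1,s4,s7,s8} splits into {s4,s7,s8} and {s1}.
Refine {s4,s7,s8} on symbol L: members go to different blocks, giving {s4,s8} and {s7}.
No further refinement is possible. Final partition (4 blocks): {s0,s3} | {s4,s8} | {s1} | {s7}.
State s8 belongs to the block {s4,s8}, which has 2 states.

2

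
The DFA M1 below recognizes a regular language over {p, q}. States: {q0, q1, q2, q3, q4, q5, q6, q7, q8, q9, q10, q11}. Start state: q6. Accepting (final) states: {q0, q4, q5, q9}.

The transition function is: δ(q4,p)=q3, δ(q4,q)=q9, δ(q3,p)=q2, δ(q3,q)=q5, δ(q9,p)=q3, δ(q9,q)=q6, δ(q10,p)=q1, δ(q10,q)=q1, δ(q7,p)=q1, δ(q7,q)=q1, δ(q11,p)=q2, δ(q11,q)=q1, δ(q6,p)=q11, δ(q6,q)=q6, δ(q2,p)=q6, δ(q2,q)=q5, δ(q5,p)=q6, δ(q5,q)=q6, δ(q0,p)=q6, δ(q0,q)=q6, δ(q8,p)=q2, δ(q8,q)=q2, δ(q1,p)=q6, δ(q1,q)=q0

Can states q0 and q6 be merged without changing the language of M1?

First remove the unreachable states {q3,q4,q7,q8,q9,q10}; 6 states remain.
P0 = {q0,q5} | {q1,q2,q6,q11}.
Split {q1,q2,q6,q11} by δ(·,q) → {q1,q2} and {q6,q11}.
Refine {q6,q11} on symbol p: members go to different blocks, giving {q6} and {q11}.
Stable partition: {q0,q5} | {q1,q2} | {q6} | {q11} — 4 equivalence classes.
q0 and q6 end up in different blocks, so they are distinguishable. For instance, the string 'ε' is accepted from only q0.

No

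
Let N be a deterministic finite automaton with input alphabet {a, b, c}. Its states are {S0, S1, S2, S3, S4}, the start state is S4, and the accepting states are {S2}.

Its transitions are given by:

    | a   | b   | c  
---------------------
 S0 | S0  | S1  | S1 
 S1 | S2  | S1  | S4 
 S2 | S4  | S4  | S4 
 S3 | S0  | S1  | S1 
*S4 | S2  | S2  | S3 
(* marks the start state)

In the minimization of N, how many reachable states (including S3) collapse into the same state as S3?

2

Initial partition by acceptance: {S2} | {S0,S1,S3,S4}.
Split {S0,S1,S3,S4} by δ(·,a) → {S0,S3} and {S1,S4}.
Refine {S1,S4} on symbol b: members go to different blocks, giving {S1} and {S4}.
The partition is now stable with 4 blocks: {S2} | {S0,S3} | {S1} | {S4}.
State S3 belongs to the block {S0,S3}, which has 2 states.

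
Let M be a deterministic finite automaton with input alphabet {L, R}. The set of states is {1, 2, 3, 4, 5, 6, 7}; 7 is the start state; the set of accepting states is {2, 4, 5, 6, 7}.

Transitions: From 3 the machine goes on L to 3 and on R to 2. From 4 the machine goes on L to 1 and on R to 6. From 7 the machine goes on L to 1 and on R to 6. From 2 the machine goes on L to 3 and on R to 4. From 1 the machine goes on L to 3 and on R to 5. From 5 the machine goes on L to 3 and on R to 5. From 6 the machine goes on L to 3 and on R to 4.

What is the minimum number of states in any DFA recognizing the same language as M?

2

P0 = {2,4,5,6,7} | {1,3}.
The partition is now stable with 2 blocks: {2,4,5,6,7} | {1,3}.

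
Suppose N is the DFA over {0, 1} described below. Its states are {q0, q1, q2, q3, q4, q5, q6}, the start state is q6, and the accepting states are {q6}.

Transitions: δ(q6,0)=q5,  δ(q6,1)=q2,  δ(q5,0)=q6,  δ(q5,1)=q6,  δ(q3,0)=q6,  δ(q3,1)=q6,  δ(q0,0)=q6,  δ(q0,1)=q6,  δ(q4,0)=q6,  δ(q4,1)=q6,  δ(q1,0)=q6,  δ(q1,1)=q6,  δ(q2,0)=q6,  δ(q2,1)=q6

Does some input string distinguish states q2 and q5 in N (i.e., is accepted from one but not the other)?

States {q0,q1,q3,q4} cannot be reached from the start state, so discard them.
P0 = {q6} | {q2,q5}.
Stable partition: {q6} | {q2,q5} — 2 equivalence classes.
q2 and q5 lie in the same block of the stable partition, so they are equivalent — no string distinguishes them.

No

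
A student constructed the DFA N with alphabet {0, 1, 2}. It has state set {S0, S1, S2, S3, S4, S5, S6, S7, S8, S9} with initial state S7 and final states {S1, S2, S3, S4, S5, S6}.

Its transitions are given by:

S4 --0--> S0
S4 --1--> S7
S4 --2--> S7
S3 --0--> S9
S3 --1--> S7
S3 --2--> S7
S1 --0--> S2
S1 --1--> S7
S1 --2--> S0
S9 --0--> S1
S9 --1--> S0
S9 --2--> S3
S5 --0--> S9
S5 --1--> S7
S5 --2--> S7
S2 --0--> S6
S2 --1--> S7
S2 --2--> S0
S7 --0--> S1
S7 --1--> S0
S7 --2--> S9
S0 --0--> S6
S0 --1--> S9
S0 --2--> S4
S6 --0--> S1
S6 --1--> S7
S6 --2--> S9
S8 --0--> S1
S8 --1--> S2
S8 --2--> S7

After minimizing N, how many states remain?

4

States {S5,S8} cannot be reached from the start state, so discard them.
Initial partition by acceptance: {S1,S2,S3,S4,S6} | {S0,S7,S9}.
Refine {S1,S2,S3,S4,S6} on symbol 0: members go to different blocks, giving {S1,S2,S6} and {S3,S4}.
Split {S0,S7,S9} by δ(·,2) → {S0,S9} and {S7}.
The partition is now stable with 4 blocks: {S1,S2,S6} | {S0,S9} | {S3,S4} | {S7}.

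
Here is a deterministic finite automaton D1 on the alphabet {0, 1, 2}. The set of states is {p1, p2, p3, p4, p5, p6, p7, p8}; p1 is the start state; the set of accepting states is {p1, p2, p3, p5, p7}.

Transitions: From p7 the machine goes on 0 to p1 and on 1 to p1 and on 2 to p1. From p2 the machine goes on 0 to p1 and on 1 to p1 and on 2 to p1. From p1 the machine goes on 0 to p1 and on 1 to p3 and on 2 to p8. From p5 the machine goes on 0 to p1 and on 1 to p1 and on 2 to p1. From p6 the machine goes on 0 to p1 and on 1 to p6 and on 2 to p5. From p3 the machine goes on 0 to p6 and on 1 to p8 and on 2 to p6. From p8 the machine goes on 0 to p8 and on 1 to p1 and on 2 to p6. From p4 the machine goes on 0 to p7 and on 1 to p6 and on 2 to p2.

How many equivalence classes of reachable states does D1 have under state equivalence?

States {p2,p4,p7} cannot be reached from the start state, so discard them.
Initial partition by acceptance: {p1,p3,p5} | {p6,p8}.
Refine {p1,p3,p5} on symbol 0: members go to different blocks, giving {p1,p5} and {p3}.
Refine {p1,p5} on symbol 1: members go to different blocks, giving {p1} and {p5}.
Split {p6,p8} by δ(·,0) → {p6} and {p8}.
The partition is now stable with 5 blocks: {p1} | {p6} | {p3} | {p5} | {p8}.

5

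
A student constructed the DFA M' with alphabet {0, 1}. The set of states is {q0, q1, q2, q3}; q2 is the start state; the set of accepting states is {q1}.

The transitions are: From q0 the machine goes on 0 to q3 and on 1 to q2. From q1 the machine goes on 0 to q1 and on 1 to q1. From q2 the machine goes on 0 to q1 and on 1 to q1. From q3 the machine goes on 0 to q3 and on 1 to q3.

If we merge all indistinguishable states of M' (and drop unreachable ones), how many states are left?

2

Reachable states from the start: {q1,q2}. Unreachable: {q0,q3} — drop them.
P0 = {q1} | {q2}.
No further refinement is possible. Final partition (2 blocks): {q1} | {q2}.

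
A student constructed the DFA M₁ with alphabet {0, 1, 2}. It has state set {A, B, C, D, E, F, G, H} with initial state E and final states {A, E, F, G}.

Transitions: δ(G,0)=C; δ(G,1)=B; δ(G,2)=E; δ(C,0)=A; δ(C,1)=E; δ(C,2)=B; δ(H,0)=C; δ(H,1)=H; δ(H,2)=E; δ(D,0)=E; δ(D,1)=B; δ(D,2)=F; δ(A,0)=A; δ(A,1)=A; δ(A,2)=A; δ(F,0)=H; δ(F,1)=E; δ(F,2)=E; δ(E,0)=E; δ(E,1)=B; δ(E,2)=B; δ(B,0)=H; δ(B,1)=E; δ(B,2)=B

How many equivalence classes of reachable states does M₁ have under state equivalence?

States {D,F,G} cannot be reached from the start state, so discard them.
Initial partition by acceptance: {A,E} | {B,C,H}.
On input 1, block {A,E} splits into {A} and {E}.
On input 0, block {B,C,H} splits into {B,H} and {C}.
On input 0, block {B,H} splits into {B} and {H}.
Stable partition: {A} | {B} | {E} | {C} | {H} — 5 equivalence classes.

5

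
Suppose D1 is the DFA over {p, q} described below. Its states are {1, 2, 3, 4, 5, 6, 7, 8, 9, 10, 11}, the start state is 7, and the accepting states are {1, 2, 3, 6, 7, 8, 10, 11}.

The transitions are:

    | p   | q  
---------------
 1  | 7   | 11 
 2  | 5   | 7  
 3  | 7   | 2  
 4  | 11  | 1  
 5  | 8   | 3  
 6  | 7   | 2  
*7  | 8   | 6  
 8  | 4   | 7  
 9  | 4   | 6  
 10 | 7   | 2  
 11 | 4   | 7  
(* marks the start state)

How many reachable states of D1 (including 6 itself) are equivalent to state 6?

3

States {9,10} cannot be reached from the start state, so discard them.
Initial partition by acceptance: {1,2,3,6,7,8,11} | {4,5}.
Split {1,2,3,6,7,8,11} by δ(·,p) → {1,3,6,7} and {2,8,11}.
Split {1,3,6,7} by δ(·,p) → {1,3,6} and {7}.
No further refinement is possible. Final partition (4 blocks): {1,3,6} | {4,5} | {2,8,11} | {7}.
The equivalence class containing 6 is {1,3,6}, of size 3.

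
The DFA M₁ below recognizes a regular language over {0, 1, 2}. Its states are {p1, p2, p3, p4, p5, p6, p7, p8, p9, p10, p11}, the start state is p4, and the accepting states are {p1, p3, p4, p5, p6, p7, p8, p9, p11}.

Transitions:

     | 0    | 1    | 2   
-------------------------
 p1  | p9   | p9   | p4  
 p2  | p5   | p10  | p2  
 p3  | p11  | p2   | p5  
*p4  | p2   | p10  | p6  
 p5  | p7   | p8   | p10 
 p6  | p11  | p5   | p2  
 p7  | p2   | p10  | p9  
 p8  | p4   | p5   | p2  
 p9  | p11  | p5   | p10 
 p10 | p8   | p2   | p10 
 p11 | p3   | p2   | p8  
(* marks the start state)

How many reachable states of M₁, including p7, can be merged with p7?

Reachable states from the start: {p2,p3,p4,p5,p6,p7,p8,p9,p10,p11}. Unreachable: {p1} — drop them.
Initial partition by acceptance: {p3,p4,p5,p6,p7,p8,p9,p11} | {p2,p10}.
On input 0, block {p3,p4,p5,p6,p7,p8,p9,p11} splits into {p3,p5,p6,p8,p9,p11} and {p4,p7}.
On input 0, block {p3,p5,p6,p8,p9,p11} splits into {p3,p6,p9,p11} and {p5,p8}.
Refine {p3,p6,p9,p11} on symbol 1: members go to different blocks, giving {p3,p11} and {p6,p9}.
The partition is now stable with 5 blocks: {p3,p11} | {p2,p10} | {p4,p7} | {p5,p8} | {p6,p9}.
State p7 belongs to the block {p4,p7}, which has 2 states.

2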